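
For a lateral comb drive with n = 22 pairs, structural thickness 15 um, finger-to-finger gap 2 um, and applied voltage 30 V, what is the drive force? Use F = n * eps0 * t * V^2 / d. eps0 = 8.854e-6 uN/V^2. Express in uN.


Step 1: Parameters: n=22, eps0=8.854e-6 uN/V^2, t=15 um, V=30 V, d=2 um
Step 2: V^2 = 900
Step 3: F = 22 * 8.854e-6 * 15 * 900 / 2
F = 1.315 uN


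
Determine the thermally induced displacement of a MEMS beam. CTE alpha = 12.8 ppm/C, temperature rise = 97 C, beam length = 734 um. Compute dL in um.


Step 1: Convert CTE: alpha = 12.8 ppm/C = 12.8e-6 /C
Step 2: dL = 12.8e-6 * 97 * 734
dL = 0.9113 um


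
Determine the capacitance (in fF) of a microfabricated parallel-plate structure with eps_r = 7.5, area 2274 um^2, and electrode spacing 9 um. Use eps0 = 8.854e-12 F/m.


Step 1: Convert area to m^2: A = 2274e-12 m^2
Step 2: Convert gap to m: d = 9e-6 m
Step 3: C = eps0 * eps_r * A / d
C = 8.854e-12 * 7.5 * 2274e-12 / 9e-6
Step 4: Convert to fF (multiply by 1e15).
C = 16.78 fF


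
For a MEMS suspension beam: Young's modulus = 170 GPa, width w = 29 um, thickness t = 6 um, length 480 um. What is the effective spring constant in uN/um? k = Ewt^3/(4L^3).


Step 1: Convert E to consistent units (1 GPa = 1000 uN/um^2).
E = 170 GPa = 170000 uN/um^2
Step 2: Compute t^3 = 6^3 = 216
Step 3: Compute L^3 = 480^3 = 110592000
Step 4: k = 170000 * 29 * 216 / (4 * 110592000)
k = 2.4072 uN/um


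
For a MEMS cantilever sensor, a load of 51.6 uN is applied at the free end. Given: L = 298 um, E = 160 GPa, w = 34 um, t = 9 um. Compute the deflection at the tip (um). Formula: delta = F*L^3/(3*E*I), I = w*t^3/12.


Step 1: Calculate the second moment of area.
I = w * t^3 / 12 = 34 * 9^3 / 12 = 2065.5 um^4
Step 2: Convert E to consistent units (1 GPa = 1000 uN/um^2).
E = 160 GPa = 160000 uN/um^2
Step 3: Calculate tip deflection.
delta = F * L^3 / (3 * E * I)
delta = 51.6 * 298^3 / (3 * 160000 * 2065.5)
delta = 1.3773 um


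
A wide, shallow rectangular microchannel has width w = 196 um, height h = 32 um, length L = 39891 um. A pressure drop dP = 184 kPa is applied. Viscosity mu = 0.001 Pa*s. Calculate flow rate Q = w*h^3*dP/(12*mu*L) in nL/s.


Step 1: Convert all dimensions to SI (meters).
w = 196e-6 m, h = 32e-6 m, L = 39891e-6 m, dP = 184e3 Pa
Step 2: Q = w * h^3 * dP / (12 * mu * L)
Q = 196e-6 * (32e-6)^3 * 184e3 / (12 * 0.001 * 39891e-6) = 2.46869626e-09 m^3/s
Step 3: Convert Q from m^3/s to nL/s (1 m^3 = 1e12 nL, so multiply by 1e12).
Q = 2468.696 nL/s


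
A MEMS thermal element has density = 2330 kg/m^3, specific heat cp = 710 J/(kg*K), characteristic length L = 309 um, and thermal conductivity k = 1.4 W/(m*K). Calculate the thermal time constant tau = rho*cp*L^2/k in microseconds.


Step 1: Convert L to m: L = 309e-6 m
Step 2: L^2 = (309e-6)^2 = 9.5481e-08 m^2
Step 3: tau = 2330 * 710 * 9.5481e-08 / 1.4 = 1.1282444164e-01 s
Step 4: Convert to microseconds (multiply by 1e6).
tau = 112824.442 us


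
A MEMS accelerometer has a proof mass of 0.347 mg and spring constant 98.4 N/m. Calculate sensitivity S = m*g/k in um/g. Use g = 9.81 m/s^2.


Step 1: Convert mass: m = 0.347 mg = 3.47e-07 kg
Step 2: S = m * g / k = 3.47e-07 * 9.81 / 98.4
Step 3: S = 3.46e-08 m/g
Step 4: Convert to um/g: S = 0.035 um/g


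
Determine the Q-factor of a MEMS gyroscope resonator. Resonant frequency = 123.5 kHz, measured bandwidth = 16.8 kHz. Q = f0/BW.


Step 1: Q = f0 / bandwidth
Step 2: Q = 123.5 / 16.8
Q = 7.4


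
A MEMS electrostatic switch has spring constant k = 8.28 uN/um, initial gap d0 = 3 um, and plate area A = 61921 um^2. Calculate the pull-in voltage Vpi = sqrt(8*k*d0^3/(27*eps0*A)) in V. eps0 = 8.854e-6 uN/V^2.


Step 1: Compute numerator: 8 * k * d0^3 = 8 * 8.28 * 3^3 = 1788.48
Step 2: Compute denominator: 27 * eps0 * A = 27 * 8.854e-6 * 61921 = 14.80271
Step 3: Vpi = sqrt(1788.48 / 14.80271)
Vpi = 10.99 V


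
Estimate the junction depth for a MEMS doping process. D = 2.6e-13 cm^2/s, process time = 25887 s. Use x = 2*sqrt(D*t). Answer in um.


Step 1: Compute D*t = 2.6e-13 * 25887 = 6.73062e-09 cm^2
Step 2: sqrt(D*t) = 8.20404e-05 cm
Step 3: x = 2 * 8.20404e-05 cm = 1.640808e-04 cm
Step 4: Convert to um (1 cm = 1e4 um): x = 1.641 um


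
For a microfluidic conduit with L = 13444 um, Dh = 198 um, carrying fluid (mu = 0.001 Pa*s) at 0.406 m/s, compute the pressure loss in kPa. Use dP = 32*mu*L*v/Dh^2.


Step 1: Convert to SI: L = 13444e-6 m, Dh = 198e-6 m
Step 2: dP = 32 * 0.001 * 13444e-6 * 0.406 / (198e-6)^2
Step 3: dP = 4455.27 Pa
Step 4: Convert to kPa: dP = 4.46 kPa


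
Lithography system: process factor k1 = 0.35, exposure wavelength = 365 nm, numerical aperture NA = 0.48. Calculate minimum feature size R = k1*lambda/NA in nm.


Step 1: Identify values: k1 = 0.35, lambda = 365 nm, NA = 0.48
Step 2: R = k1 * lambda / NA
R = 0.35 * 365 / 0.48
R = 266.1 nm


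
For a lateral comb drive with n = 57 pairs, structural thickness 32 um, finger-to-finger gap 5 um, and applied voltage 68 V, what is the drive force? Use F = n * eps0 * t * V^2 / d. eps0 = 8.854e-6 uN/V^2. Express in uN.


Step 1: Parameters: n=57, eps0=8.854e-6 uN/V^2, t=32 um, V=68 V, d=5 um
Step 2: V^2 = 4624
Step 3: F = 57 * 8.854e-6 * 32 * 4624 / 5
F = 14.935 uN


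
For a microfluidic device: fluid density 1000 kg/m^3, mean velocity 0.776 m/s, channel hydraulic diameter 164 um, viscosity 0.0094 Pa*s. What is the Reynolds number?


Step 1: Convert Dh to meters: Dh = 164e-6 m
Step 2: Re = rho * v * Dh / mu
Re = 1000 * 0.776 * 164e-6 / 0.0094
Re = 13.539


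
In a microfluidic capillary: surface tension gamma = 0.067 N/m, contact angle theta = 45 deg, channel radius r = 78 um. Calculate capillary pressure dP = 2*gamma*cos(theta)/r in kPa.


Step 1: cos(45 deg) = 0.7071
Step 2: Convert r to m: r = 78e-6 m
Step 3: dP = 2 * 0.067 * 0.7071 / 78e-6 = 1214.8 Pa
Step 4: Convert Pa to kPa (divide by 1000).
dP = 1.21 kPa


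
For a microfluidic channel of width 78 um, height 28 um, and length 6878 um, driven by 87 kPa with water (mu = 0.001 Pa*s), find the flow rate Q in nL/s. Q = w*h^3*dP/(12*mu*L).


Step 1: Convert all dimensions to SI (meters).
w = 78e-6 m, h = 28e-6 m, L = 6878e-6 m, dP = 87e3 Pa
Step 2: Q = w * h^3 * dP / (12 * mu * L)
Q = 78e-6 * (28e-6)^3 * 87e3 / (12 * 0.001 * 6878e-6) = 1.8048642e-09 m^3/s
Step 3: Convert Q from m^3/s to nL/s (1 m^3 = 1e12 nL, so multiply by 1e12).
Q = 1804.864 nL/s


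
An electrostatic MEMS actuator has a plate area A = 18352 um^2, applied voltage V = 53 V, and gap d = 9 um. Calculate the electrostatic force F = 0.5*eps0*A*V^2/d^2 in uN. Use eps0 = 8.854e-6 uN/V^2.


Step 1: Identify parameters.
eps0 = 8.854e-6 uN/V^2, A = 18352 um^2, V = 53 V, d = 9 um
Step 2: Compute V^2 = 53^2 = 2809
Step 3: Compute d^2 = 9^2 = 81
Step 4: F = 0.5 * 8.854e-6 * 18352 * 2809 / 81
F = 2.817 uN


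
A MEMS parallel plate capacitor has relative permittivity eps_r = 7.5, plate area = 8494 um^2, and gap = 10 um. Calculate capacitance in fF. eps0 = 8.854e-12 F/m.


Step 1: Convert area to m^2: A = 8494e-12 m^2
Step 2: Convert gap to m: d = 10e-6 m
Step 3: C = eps0 * eps_r * A / d
C = 8.854e-12 * 7.5 * 8494e-12 / 10e-6
Step 4: Convert to fF (multiply by 1e15).
C = 56.4 fF


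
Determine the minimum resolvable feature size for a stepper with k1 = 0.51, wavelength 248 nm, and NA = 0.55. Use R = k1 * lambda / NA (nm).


Step 1: Identify values: k1 = 0.51, lambda = 248 nm, NA = 0.55
Step 2: R = k1 * lambda / NA
R = 0.51 * 248 / 0.55
R = 230.0 nm


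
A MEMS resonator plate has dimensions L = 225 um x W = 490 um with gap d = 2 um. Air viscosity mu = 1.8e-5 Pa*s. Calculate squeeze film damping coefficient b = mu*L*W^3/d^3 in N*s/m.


Step 1: Convert to SI.
L = 225e-6 m, W = 490e-6 m, d = 2e-6 m
Step 2: W^3 = (490e-6)^3 = 1.18e-10 m^3
Step 3: d^3 = (2e-6)^3 = 8.00e-18 m^3
Step 4: b = 1.8e-5 * 225e-6 * 1.18e-10 / 8.00e-18
b = 5.96e-02 N*s/m


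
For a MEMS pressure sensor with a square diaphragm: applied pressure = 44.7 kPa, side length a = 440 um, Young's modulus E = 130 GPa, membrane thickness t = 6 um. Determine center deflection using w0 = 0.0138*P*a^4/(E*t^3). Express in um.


Step 1: Convert pressure to compatible units (E is in GPa, so P in GPa).
P = 44.7 kPa = 44.7e-6 GPa
Step 2: Compute numerator: 0.0138 * P * a^4.
a^4 = 440^4 = 37480960000
numerator = 0.0138 * 44.7e-6 * 37480960000 = 2.31205e+04
Step 3: Compute denominator: E * t^3 = 130 * 6^3 = 28080
Step 4: w0 = numerator / denominator = 2.31205e+04 / 28080 = 0.8234 um


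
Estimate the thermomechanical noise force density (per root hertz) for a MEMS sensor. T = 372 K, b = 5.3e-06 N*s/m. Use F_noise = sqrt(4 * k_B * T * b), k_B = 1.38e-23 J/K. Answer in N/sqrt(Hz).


Step 1: Compute 4 * k_B * T * b
= 4 * 1.38e-23 * 372 * 5.3e-06
= 1.0883e-25 N^2/Hz
Step 2: F_noise = sqrt(1.0883e-25)
F_noise = 3.30e-13 N/sqrt(Hz)


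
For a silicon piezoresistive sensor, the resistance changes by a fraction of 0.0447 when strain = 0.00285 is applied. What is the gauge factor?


Step 1: Identify values.
dR/R = 0.0447, strain = 0.00285
Step 2: GF = (dR/R) / strain = 0.0447 / 0.00285
GF = 15.7


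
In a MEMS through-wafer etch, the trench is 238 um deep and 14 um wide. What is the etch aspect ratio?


Step 1: AR = depth / width
Step 2: AR = 238 / 14
AR = 17.0


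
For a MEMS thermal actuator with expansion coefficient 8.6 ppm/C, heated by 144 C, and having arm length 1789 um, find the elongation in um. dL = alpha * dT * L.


Step 1: Convert CTE: alpha = 8.6 ppm/C = 8.6e-6 /C
Step 2: dL = 8.6e-6 * 144 * 1789
dL = 2.2155 um


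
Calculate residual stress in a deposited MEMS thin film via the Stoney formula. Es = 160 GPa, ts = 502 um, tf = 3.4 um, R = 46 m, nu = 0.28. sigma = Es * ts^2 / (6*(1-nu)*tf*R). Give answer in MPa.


Step 1: Compute numerator: Es * ts^2 = 160 * 502^2 = 40320640 (GPa*um^2)
Step 2: Compute denominator (R in um): 6*(1-nu)*tf*R = 6*0.72*3.4*46e6 = 675648000.0 (um^2)
Step 3: sigma (GPa) = 40320640 / 675648000.0 = 5.9677e-02 GPa
Step 4: Convert to MPa (x1000): sigma = 59.7 MPa


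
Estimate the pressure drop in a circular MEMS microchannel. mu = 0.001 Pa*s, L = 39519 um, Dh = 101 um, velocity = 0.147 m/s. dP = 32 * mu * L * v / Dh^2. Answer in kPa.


Step 1: Convert to SI: L = 39519e-6 m, Dh = 101e-6 m
Step 2: dP = 32 * 0.001 * 39519e-6 * 0.147 / (101e-6)^2
Step 3: dP = 18223.45 Pa
Step 4: Convert to kPa: dP = 18.22 kPa


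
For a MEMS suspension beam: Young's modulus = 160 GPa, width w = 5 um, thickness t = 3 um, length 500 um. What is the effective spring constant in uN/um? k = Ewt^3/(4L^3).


Step 1: Convert E to consistent units (1 GPa = 1000 uN/um^2).
E = 160 GPa = 160000 uN/um^2
Step 2: Compute t^3 = 3^3 = 27
Step 3: Compute L^3 = 500^3 = 125000000
Step 4: k = 160000 * 5 * 27 / (4 * 125000000)
k = 0.0432 uN/um


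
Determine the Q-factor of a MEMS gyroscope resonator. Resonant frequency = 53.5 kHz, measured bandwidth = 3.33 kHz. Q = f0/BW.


Step 1: Q = f0 / bandwidth
Step 2: Q = 53.5 / 3.33
Q = 16.1


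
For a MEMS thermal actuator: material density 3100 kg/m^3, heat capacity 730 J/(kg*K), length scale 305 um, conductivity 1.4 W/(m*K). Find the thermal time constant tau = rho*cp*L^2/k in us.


Step 1: Convert L to m: L = 305e-6 m
Step 2: L^2 = (305e-6)^2 = 9.3025e-08 m^2
Step 3: tau = 3100 * 730 * 9.3025e-08 / 1.4 = 1.5036826786e-01 s
Step 4: Convert to microseconds (multiply by 1e6).
tau = 150368.268 us


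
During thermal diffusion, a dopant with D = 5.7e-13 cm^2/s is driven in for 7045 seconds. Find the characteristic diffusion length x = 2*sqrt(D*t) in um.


Step 1: Compute D*t = 5.7e-13 * 7045 = 4.01565e-09 cm^2
Step 2: sqrt(D*t) = 6.33692e-05 cm
Step 3: x = 2 * 6.33692e-05 cm = 1.267384e-04 cm
Step 4: Convert to um (1 cm = 1e4 um): x = 1.267 um


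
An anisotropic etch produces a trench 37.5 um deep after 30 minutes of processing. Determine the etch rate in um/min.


Step 1: Etch rate = depth / time
Step 2: rate = 37.5 / 30
rate = 1.25 um/min


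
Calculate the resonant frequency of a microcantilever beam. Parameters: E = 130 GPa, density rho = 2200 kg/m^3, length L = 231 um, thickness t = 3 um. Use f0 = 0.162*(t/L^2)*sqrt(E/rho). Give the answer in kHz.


Step 1: Convert units to SI.
t_SI = 3e-6 m, L_SI = 231e-6 m
Step 2: Calculate sqrt(E/rho).
sqrt(130e9 / 2200) = 7687.06 m/s
Step 3: Compute f0.
f0 = 0.162 * 3e-6 / (231e-6)^2 * 7687.06 = 70012.0 Hz = 70.01 kHz


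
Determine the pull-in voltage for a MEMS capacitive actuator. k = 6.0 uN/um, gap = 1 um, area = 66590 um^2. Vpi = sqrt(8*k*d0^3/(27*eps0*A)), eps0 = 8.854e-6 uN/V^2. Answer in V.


Step 1: Compute numerator: 8 * k * d0^3 = 8 * 6.0 * 1^3 = 48.0
Step 2: Compute denominator: 27 * eps0 * A = 27 * 8.854e-6 * 66590 = 15.918872
Step 3: Vpi = sqrt(48.0 / 15.918872)
Vpi = 1.74 V


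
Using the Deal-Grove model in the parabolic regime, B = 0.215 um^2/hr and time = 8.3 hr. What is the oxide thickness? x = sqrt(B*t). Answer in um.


Step 1: Compute B*t = 0.215 * 8.3 = 1.7845
Step 2: x = sqrt(1.7845)
x = 1.336 um


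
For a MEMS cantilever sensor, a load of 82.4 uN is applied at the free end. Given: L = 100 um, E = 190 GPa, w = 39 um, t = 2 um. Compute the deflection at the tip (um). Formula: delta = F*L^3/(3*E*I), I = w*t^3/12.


Step 1: Calculate the second moment of area.
I = w * t^3 / 12 = 39 * 2^3 / 12 = 26.0 um^4
Step 2: Convert E to consistent units (1 GPa = 1000 uN/um^2).
E = 190 GPa = 190000 uN/um^2
Step 3: Calculate tip deflection.
delta = F * L^3 / (3 * E * I)
delta = 82.4 * 100^3 / (3 * 190000 * 26.0)
delta = 5.5601 um


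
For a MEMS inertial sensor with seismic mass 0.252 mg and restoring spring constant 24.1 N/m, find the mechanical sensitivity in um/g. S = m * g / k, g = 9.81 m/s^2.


Step 1: Convert mass: m = 0.252 mg = 2.52e-07 kg
Step 2: S = m * g / k = 2.52e-07 * 9.81 / 24.1
Step 3: S = 1.03e-07 m/g
Step 4: Convert to um/g: S = 0.103 um/g


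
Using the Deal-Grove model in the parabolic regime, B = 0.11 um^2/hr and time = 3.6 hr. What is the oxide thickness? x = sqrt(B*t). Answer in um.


Step 1: Compute B*t = 0.11 * 3.6 = 0.396
Step 2: x = sqrt(0.396)
x = 0.629 um


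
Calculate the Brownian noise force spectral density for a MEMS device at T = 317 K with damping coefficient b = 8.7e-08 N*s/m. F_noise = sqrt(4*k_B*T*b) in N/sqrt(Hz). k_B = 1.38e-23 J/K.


Step 1: Compute 4 * k_B * T * b
= 4 * 1.38e-23 * 317 * 8.7e-08
= 1.5224e-27 N^2/Hz
Step 2: F_noise = sqrt(1.5224e-27)
F_noise = 3.90e-14 N/sqrt(Hz)


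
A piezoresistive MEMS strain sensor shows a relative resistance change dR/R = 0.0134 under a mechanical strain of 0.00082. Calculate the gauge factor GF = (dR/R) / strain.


Step 1: Identify values.
dR/R = 0.0134, strain = 0.00082
Step 2: GF = (dR/R) / strain = 0.0134 / 0.00082
GF = 16.3


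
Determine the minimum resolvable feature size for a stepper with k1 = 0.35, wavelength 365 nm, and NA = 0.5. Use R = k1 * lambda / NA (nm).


Step 1: Identify values: k1 = 0.35, lambda = 365 nm, NA = 0.5
Step 2: R = k1 * lambda / NA
R = 0.35 * 365 / 0.5
R = 255.5 nm


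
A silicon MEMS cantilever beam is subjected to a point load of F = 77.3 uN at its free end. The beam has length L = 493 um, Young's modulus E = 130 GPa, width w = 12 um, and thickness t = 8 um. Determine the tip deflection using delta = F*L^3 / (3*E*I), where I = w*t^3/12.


Step 1: Calculate the second moment of area.
I = w * t^3 / 12 = 12 * 8^3 / 12 = 512.0 um^4
Step 2: Convert E to consistent units (1 GPa = 1000 uN/um^2).
E = 130 GPa = 130000 uN/um^2
Step 3: Calculate tip deflection.
delta = F * L^3 / (3 * E * I)
delta = 77.3 * 493^3 / (3 * 130000 * 512.0)
delta = 46.3859 um


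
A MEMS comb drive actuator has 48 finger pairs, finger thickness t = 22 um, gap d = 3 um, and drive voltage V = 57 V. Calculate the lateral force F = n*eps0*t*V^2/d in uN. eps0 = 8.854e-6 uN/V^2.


Step 1: Parameters: n=48, eps0=8.854e-6 uN/V^2, t=22 um, V=57 V, d=3 um
Step 2: V^2 = 3249
Step 3: F = 48 * 8.854e-6 * 22 * 3249 / 3
F = 10.126 uN


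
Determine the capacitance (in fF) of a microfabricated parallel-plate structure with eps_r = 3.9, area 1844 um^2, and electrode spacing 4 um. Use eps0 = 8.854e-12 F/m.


Step 1: Convert area to m^2: A = 1844e-12 m^2
Step 2: Convert gap to m: d = 4e-6 m
Step 3: C = eps0 * eps_r * A / d
C = 8.854e-12 * 3.9 * 1844e-12 / 4e-6
Step 4: Convert to fF (multiply by 1e15).
C = 15.92 fF


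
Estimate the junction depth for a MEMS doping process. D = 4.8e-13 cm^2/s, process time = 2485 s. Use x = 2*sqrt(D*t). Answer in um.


Step 1: Compute D*t = 4.8e-13 * 2485 = 1.1928e-09 cm^2
Step 2: sqrt(D*t) = 3.4537e-05 cm
Step 3: x = 2 * 3.4537e-05 cm = 6.9074e-05 cm
Step 4: Convert to um (1 cm = 1e4 um): x = 0.691 um


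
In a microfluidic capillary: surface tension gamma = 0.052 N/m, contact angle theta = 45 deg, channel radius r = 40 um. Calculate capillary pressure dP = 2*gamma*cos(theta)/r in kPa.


Step 1: cos(45 deg) = 0.7071
Step 2: Convert r to m: r = 40e-6 m
Step 3: dP = 2 * 0.052 * 0.7071 / 40e-6 = 1838.5 Pa
Step 4: Convert Pa to kPa (divide by 1000).
dP = 1.84 kPa


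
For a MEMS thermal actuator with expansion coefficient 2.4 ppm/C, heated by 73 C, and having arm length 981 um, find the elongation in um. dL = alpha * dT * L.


Step 1: Convert CTE: alpha = 2.4 ppm/C = 2.4e-6 /C
Step 2: dL = 2.4e-6 * 73 * 981
dL = 0.1719 um


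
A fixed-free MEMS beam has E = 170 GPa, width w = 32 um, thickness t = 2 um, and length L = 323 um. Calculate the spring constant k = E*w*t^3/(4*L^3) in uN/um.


Step 1: Convert E to consistent units (1 GPa = 1000 uN/um^2).
E = 170 GPa = 170000 uN/um^2
Step 2: Compute t^3 = 2^3 = 8
Step 3: Compute L^3 = 323^3 = 33698267
Step 4: k = 170000 * 32 * 8 / (4 * 33698267)
k = 0.3229 uN/um


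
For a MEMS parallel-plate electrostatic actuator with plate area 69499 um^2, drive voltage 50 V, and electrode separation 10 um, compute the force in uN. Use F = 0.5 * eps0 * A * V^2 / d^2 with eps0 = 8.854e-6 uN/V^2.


Step 1: Identify parameters.
eps0 = 8.854e-6 uN/V^2, A = 69499 um^2, V = 50 V, d = 10 um
Step 2: Compute V^2 = 50^2 = 2500
Step 3: Compute d^2 = 10^2 = 100
Step 4: F = 0.5 * 8.854e-6 * 69499 * 2500 / 100
F = 7.692 uN


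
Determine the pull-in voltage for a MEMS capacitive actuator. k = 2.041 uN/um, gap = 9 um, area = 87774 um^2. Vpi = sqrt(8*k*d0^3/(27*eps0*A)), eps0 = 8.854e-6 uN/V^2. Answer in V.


Step 1: Compute numerator: 8 * k * d0^3 = 8 * 2.041 * 9^3 = 11903.112
Step 2: Compute denominator: 27 * eps0 * A = 27 * 8.854e-6 * 87774 = 20.983077
Step 3: Vpi = sqrt(11903.112 / 20.983077)
Vpi = 23.82 V


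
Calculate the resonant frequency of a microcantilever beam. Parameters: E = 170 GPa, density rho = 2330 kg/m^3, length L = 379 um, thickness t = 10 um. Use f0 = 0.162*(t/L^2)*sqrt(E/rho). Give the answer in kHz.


Step 1: Convert units to SI.
t_SI = 10e-6 m, L_SI = 379e-6 m
Step 2: Calculate sqrt(E/rho).
sqrt(170e9 / 2330) = 8541.74 m/s
Step 3: Compute f0.
f0 = 0.162 * 10e-6 / (379e-6)^2 * 8541.74 = 96334.7 Hz = 96.33 kHz


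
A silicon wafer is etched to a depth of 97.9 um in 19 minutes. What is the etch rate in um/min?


Step 1: Etch rate = depth / time
Step 2: rate = 97.9 / 19
rate = 5.153 um/min


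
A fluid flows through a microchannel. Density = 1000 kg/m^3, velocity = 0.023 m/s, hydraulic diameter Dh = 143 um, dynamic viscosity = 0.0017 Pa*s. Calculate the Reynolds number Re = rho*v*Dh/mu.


Step 1: Convert Dh to meters: Dh = 143e-6 m
Step 2: Re = rho * v * Dh / mu
Re = 1000 * 0.023 * 143e-6 / 0.0017
Re = 1.935


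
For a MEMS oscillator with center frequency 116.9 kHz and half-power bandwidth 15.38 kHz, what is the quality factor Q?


Step 1: Q = f0 / bandwidth
Step 2: Q = 116.9 / 15.38
Q = 7.6


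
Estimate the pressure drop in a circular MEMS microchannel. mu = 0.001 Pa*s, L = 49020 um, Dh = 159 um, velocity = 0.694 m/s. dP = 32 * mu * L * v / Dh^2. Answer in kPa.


Step 1: Convert to SI: L = 49020e-6 m, Dh = 159e-6 m
Step 2: dP = 32 * 0.001 * 49020e-6 * 0.694 / (159e-6)^2
Step 3: dP = 43061.44 Pa
Step 4: Convert to kPa: dP = 43.06 kPa


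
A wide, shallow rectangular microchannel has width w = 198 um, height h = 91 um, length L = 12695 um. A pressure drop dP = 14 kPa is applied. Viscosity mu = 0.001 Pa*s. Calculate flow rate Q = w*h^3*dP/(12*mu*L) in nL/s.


Step 1: Convert all dimensions to SI (meters).
w = 198e-6 m, h = 91e-6 m, L = 12695e-6 m, dP = 14e3 Pa
Step 2: Q = w * h^3 * dP / (12 * mu * L)
Q = 198e-6 * (91e-6)^3 * 14e3 / (12 * 0.001 * 12695e-6) = 1.371208358e-08 m^3/s
Step 3: Convert Q from m^3/s to nL/s (1 m^3 = 1e12 nL, so multiply by 1e12).
Q = 13712.084 nL/s


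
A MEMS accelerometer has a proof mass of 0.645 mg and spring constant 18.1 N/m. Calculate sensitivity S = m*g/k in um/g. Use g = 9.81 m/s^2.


Step 1: Convert mass: m = 0.645 mg = 6.45e-07 kg
Step 2: S = m * g / k = 6.45e-07 * 9.81 / 18.1
Step 3: S = 3.50e-07 m/g
Step 4: Convert to um/g: S = 0.35 um/g


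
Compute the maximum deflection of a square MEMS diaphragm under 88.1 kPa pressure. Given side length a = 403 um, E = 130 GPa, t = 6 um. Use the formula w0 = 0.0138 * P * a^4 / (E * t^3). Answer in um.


Step 1: Convert pressure to compatible units (E is in GPa, so P in GPa).
P = 88.1 kPa = 88.1e-6 GPa
Step 2: Compute numerator: 0.0138 * P * a^4.
a^4 = 403^4 = 26376683281
numerator = 0.0138 * 88.1e-6 * 26376683281 = 3.20682e+04
Step 3: Compute denominator: E * t^3 = 130 * 6^3 = 28080
Step 4: w0 = numerator / denominator = 3.20682e+04 / 28080 = 1.142 um


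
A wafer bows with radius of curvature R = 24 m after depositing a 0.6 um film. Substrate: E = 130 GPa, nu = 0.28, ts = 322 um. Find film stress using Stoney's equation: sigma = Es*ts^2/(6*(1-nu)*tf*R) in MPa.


Step 1: Compute numerator: Es * ts^2 = 130 * 322^2 = 13478920 (GPa*um^2)
Step 2: Compute denominator (R in um): 6*(1-nu)*tf*R = 6*0.72*0.6*24e6 = 62208000.0 (um^2)
Step 3: sigma (GPa) = 13478920 / 62208000.0 = 2.16675e-01 GPa
Step 4: Convert to MPa (x1000): sigma = 216.7 MPa


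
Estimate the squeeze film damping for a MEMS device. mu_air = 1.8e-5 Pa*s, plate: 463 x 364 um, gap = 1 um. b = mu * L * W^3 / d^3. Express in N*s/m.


Step 1: Convert to SI.
L = 463e-6 m, W = 364e-6 m, d = 1e-6 m
Step 2: W^3 = (364e-6)^3 = 4.82e-11 m^3
Step 3: d^3 = (1e-6)^3 = 1.00e-18 m^3
Step 4: b = 1.8e-5 * 463e-6 * 4.82e-11 / 1.00e-18
b = 4.02e-01 N*s/m


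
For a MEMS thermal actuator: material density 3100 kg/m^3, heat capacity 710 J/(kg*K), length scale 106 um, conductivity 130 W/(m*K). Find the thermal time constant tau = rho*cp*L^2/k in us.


Step 1: Convert L to m: L = 106e-6 m
Step 2: L^2 = (106e-6)^2 = 1.1236e-08 m^2
Step 3: tau = 3100 * 710 * 1.1236e-08 / 130 = 1.9023412e-04 s
Step 4: Convert to microseconds (multiply by 1e6).
tau = 190.234 us


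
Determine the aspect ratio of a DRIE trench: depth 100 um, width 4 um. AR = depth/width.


Step 1: AR = depth / width
Step 2: AR = 100 / 4
AR = 25.0


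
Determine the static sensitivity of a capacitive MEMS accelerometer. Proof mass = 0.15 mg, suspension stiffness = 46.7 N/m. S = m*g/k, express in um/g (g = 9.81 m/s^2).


Step 1: Convert mass: m = 0.15 mg = 1.50e-07 kg
Step 2: S = m * g / k = 1.50e-07 * 9.81 / 46.7
Step 3: S = 3.15e-08 m/g
Step 4: Convert to um/g: S = 0.032 um/g


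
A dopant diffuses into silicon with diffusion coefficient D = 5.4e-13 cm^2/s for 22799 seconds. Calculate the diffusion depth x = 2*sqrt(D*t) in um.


Step 1: Compute D*t = 5.4e-13 * 22799 = 1.231146e-08 cm^2
Step 2: sqrt(D*t) = 1.10957e-04 cm
Step 3: x = 2 * 1.10957e-04 cm = 2.21914e-04 cm
Step 4: Convert to um (1 cm = 1e4 um): x = 2.219 um


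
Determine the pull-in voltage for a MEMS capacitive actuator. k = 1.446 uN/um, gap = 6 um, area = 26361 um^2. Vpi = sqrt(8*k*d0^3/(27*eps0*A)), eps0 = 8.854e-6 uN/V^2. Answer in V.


Step 1: Compute numerator: 8 * k * d0^3 = 8 * 1.446 * 6^3 = 2498.688
Step 2: Compute denominator: 27 * eps0 * A = 27 * 8.854e-6 * 26361 = 6.301808
Step 3: Vpi = sqrt(2498.688 / 6.301808)
Vpi = 19.91 V


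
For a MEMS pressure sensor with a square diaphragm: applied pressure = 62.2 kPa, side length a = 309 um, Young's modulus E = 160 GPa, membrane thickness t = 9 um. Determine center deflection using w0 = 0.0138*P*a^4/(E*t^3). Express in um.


Step 1: Convert pressure to compatible units (E is in GPa, so P in GPa).
P = 62.2 kPa = 62.2e-6 GPa
Step 2: Compute numerator: 0.0138 * P * a^4.
a^4 = 309^4 = 9116621361
numerator = 0.0138 * 62.2e-6 * 9116621361 = 7.8253e+03
Step 3: Compute denominator: E * t^3 = 160 * 9^3 = 116640
Step 4: w0 = numerator / denominator = 7.8253e+03 / 116640 = 0.0671 um


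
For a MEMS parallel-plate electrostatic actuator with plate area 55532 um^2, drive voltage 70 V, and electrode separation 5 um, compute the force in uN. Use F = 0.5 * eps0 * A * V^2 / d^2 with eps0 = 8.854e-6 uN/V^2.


Step 1: Identify parameters.
eps0 = 8.854e-6 uN/V^2, A = 55532 um^2, V = 70 V, d = 5 um
Step 2: Compute V^2 = 70^2 = 4900
Step 3: Compute d^2 = 5^2 = 25
Step 4: F = 0.5 * 8.854e-6 * 55532 * 4900 / 25
F = 48.185 uN


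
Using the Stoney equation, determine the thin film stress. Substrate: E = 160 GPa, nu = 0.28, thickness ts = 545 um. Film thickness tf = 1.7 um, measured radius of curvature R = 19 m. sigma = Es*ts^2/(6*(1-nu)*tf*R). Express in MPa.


Step 1: Compute numerator: Es * ts^2 = 160 * 545^2 = 47524000 (GPa*um^2)
Step 2: Compute denominator (R in um): 6*(1-nu)*tf*R = 6*0.72*1.7*19e6 = 139536000.0 (um^2)
Step 3: sigma (GPa) = 47524000 / 139536000.0 = 3.40586e-01 GPa
Step 4: Convert to MPa (x1000): sigma = 340.6 MPa


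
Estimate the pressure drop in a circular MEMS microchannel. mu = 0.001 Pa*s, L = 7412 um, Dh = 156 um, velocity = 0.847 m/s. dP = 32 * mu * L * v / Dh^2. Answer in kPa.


Step 1: Convert to SI: L = 7412e-6 m, Dh = 156e-6 m
Step 2: dP = 32 * 0.001 * 7412e-6 * 0.847 / (156e-6)^2
Step 3: dP = 8255.05 Pa
Step 4: Convert to kPa: dP = 8.26 kPa


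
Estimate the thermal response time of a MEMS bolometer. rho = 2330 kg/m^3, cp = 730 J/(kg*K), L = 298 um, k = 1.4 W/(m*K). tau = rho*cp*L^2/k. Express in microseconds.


Step 1: Convert L to m: L = 298e-6 m
Step 2: L^2 = (298e-6)^2 = 8.8804e-08 m^2
Step 3: tau = 2330 * 730 * 8.8804e-08 / 1.4 = 1.0789051686e-01 s
Step 4: Convert to microseconds (multiply by 1e6).
tau = 107890.517 us


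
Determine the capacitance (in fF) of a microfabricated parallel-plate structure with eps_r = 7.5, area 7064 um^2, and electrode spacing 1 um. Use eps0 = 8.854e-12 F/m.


Step 1: Convert area to m^2: A = 7064e-12 m^2
Step 2: Convert gap to m: d = 1e-6 m
Step 3: C = eps0 * eps_r * A / d
C = 8.854e-12 * 7.5 * 7064e-12 / 1e-6
Step 4: Convert to fF (multiply by 1e15).
C = 469.08 fF


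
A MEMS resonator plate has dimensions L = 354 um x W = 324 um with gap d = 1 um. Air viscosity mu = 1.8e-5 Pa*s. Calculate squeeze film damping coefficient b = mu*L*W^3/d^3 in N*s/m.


Step 1: Convert to SI.
L = 354e-6 m, W = 324e-6 m, d = 1e-6 m
Step 2: W^3 = (324e-6)^3 = 3.40e-11 m^3
Step 3: d^3 = (1e-6)^3 = 1.00e-18 m^3
Step 4: b = 1.8e-5 * 354e-6 * 3.40e-11 / 1.00e-18
b = 2.17e-01 N*s/m


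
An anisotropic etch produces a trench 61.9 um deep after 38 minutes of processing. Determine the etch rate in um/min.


Step 1: Etch rate = depth / time
Step 2: rate = 61.9 / 38
rate = 1.629 um/min


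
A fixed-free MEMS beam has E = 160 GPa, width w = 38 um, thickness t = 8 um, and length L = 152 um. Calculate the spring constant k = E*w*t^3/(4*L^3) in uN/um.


Step 1: Convert E to consistent units (1 GPa = 1000 uN/um^2).
E = 160 GPa = 160000 uN/um^2
Step 2: Compute t^3 = 8^3 = 512
Step 3: Compute L^3 = 152^3 = 3511808
Step 4: k = 160000 * 38 * 512 / (4 * 3511808)
k = 221.6066 uN/um


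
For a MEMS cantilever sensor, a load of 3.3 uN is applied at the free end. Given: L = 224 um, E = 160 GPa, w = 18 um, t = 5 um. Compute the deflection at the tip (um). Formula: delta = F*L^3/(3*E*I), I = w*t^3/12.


Step 1: Calculate the second moment of area.
I = w * t^3 / 12 = 18 * 5^3 / 12 = 187.5 um^4
Step 2: Convert E to consistent units (1 GPa = 1000 uN/um^2).
E = 160 GPa = 160000 uN/um^2
Step 3: Calculate tip deflection.
delta = F * L^3 / (3 * E * I)
delta = 3.3 * 224^3 / (3 * 160000 * 187.5)
delta = 0.4121 um


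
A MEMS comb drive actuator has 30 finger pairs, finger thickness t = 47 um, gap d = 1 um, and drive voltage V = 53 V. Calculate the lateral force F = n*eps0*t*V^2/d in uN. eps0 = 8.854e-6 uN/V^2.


Step 1: Parameters: n=30, eps0=8.854e-6 uN/V^2, t=47 um, V=53 V, d=1 um
Step 2: V^2 = 2809
Step 3: F = 30 * 8.854e-6 * 47 * 2809 / 1
F = 35.068 uN


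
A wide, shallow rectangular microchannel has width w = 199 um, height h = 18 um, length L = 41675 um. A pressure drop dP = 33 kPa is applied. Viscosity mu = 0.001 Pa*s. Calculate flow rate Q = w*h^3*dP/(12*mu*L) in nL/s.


Step 1: Convert all dimensions to SI (meters).
w = 199e-6 m, h = 18e-6 m, L = 41675e-6 m, dP = 33e3 Pa
Step 2: Q = w * h^3 * dP / (12 * mu * L)
Q = 199e-6 * (18e-6)^3 * 33e3 / (12 * 0.001 * 41675e-6) = 7.658217e-11 m^3/s
Step 3: Convert Q from m^3/s to nL/s (1 m^3 = 1e12 nL, so multiply by 1e12).
Q = 76.582 nL/s


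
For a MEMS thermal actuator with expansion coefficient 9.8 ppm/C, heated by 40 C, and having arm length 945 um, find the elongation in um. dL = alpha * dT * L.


Step 1: Convert CTE: alpha = 9.8 ppm/C = 9.8e-6 /C
Step 2: dL = 9.8e-6 * 40 * 945
dL = 0.3704 um


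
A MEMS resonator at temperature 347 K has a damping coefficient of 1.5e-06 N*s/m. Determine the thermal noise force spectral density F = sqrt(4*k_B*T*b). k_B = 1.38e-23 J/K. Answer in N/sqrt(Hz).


Step 1: Compute 4 * k_B * T * b
= 4 * 1.38e-23 * 347 * 1.5e-06
= 2.8732e-26 N^2/Hz
Step 2: F_noise = sqrt(2.8732e-26)
F_noise = 1.70e-13 N/sqrt(Hz)


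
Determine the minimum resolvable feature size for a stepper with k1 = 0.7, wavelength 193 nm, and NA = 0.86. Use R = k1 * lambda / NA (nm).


Step 1: Identify values: k1 = 0.7, lambda = 193 nm, NA = 0.86
Step 2: R = k1 * lambda / NA
R = 0.7 * 193 / 0.86
R = 157.1 nm


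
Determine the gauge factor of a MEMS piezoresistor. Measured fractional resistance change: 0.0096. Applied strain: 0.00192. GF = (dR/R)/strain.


Step 1: Identify values.
dR/R = 0.0096, strain = 0.00192
Step 2: GF = (dR/R) / strain = 0.0096 / 0.00192
GF = 5.0


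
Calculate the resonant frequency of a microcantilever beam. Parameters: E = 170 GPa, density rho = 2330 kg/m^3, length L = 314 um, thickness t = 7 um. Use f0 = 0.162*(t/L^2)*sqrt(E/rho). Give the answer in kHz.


Step 1: Convert units to SI.
t_SI = 7e-6 m, L_SI = 314e-6 m
Step 2: Calculate sqrt(E/rho).
sqrt(170e9 / 2330) = 8541.74 m/s
Step 3: Compute f0.
f0 = 0.162 * 7e-6 / (314e-6)^2 * 8541.74 = 98242.7 Hz = 98.24 kHz


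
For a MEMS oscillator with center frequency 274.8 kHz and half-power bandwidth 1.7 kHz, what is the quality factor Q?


Step 1: Q = f0 / bandwidth
Step 2: Q = 274.8 / 1.7
Q = 161.6


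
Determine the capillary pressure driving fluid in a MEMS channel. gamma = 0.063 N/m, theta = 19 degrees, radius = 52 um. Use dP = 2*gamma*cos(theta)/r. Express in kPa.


Step 1: cos(19 deg) = 0.9455
Step 2: Convert r to m: r = 52e-6 m
Step 3: dP = 2 * 0.063 * 0.9455 / 52e-6 = 2291.0 Pa
Step 4: Convert Pa to kPa (divide by 1000).
dP = 2.29 kPa


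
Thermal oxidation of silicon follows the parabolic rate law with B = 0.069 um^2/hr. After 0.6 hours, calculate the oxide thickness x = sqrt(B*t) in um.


Step 1: Compute B*t = 0.069 * 0.6 = 0.0414
Step 2: x = sqrt(0.0414)
x = 0.203 um


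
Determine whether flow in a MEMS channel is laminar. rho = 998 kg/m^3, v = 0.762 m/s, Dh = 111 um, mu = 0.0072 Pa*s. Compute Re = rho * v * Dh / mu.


Step 1: Convert Dh to meters: Dh = 111e-6 m
Step 2: Re = rho * v * Dh / mu
Re = 998 * 0.762 * 111e-6 / 0.0072
Re = 11.724
Since Re = 11.724 is below ~2300, the flow is laminar.


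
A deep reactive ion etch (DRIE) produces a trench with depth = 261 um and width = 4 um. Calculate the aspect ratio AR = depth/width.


Step 1: AR = depth / width
Step 2: AR = 261 / 4
AR = 65.3


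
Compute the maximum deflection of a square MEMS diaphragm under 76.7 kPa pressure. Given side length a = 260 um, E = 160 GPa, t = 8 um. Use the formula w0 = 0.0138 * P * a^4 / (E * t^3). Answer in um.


Step 1: Convert pressure to compatible units (E is in GPa, so P in GPa).
P = 76.7 kPa = 76.7e-6 GPa
Step 2: Compute numerator: 0.0138 * P * a^4.
a^4 = 260^4 = 4569760000
numerator = 0.0138 * 76.7e-6 * 4569760000 = 4.837e+03
Step 3: Compute denominator: E * t^3 = 160 * 8^3 = 81920
Step 4: w0 = numerator / denominator = 4.837e+03 / 81920 = 0.059 um


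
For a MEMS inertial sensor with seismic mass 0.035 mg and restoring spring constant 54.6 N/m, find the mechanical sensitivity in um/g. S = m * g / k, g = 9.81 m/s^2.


Step 1: Convert mass: m = 0.035 mg = 3.50e-08 kg
Step 2: S = m * g / k = 3.50e-08 * 9.81 / 54.6
Step 3: S = 6.29e-09 m/g
Step 4: Convert to um/g: S = 0.006 um/g


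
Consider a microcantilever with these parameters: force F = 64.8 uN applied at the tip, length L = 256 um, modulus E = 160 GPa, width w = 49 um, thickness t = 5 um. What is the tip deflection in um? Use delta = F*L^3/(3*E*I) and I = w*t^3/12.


Step 1: Calculate the second moment of area.
I = w * t^3 / 12 = 49 * 5^3 / 12 = 510.4167 um^4
Step 2: Convert E to consistent units (1 GPa = 1000 uN/um^2).
E = 160 GPa = 160000 uN/um^2
Step 3: Calculate tip deflection.
delta = F * L^3 / (3 * E * I)
delta = 64.8 * 256^3 / (3 * 160000 * 510.4167)
delta = 4.4374 um


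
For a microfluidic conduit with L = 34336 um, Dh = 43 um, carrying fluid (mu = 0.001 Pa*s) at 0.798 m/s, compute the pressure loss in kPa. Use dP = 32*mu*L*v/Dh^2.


Step 1: Convert to SI: L = 34336e-6 m, Dh = 43e-6 m
Step 2: dP = 32 * 0.001 * 34336e-6 * 0.798 / (43e-6)^2
Step 3: dP = 474204.49 Pa
Step 4: Convert to kPa: dP = 474.2 kPa


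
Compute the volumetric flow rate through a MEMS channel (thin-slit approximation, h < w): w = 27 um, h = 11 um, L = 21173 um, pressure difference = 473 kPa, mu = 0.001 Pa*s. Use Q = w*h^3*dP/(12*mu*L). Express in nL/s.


Step 1: Convert all dimensions to SI (meters).
w = 27e-6 m, h = 11e-6 m, L = 21173e-6 m, dP = 473e3 Pa
Step 2: Q = w * h^3 * dP / (12 * mu * L)
Q = 27e-6 * (11e-6)^3 * 473e3 / (12 * 0.001 * 21173e-6) = 6.690203e-11 m^3/s
Step 3: Convert Q from m^3/s to nL/s (1 m^3 = 1e12 nL, so multiply by 1e12).
Q = 66.902 nL/s


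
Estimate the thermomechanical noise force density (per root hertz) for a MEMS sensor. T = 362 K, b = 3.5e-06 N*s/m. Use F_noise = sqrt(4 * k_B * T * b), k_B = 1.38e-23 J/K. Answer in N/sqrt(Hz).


Step 1: Compute 4 * k_B * T * b
= 4 * 1.38e-23 * 362 * 3.5e-06
= 6.9938e-26 N^2/Hz
Step 2: F_noise = sqrt(6.9938e-26)
F_noise = 2.64e-13 N/sqrt(Hz)


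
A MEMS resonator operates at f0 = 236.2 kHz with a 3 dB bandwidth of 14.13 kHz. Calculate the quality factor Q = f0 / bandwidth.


Step 1: Q = f0 / bandwidth
Step 2: Q = 236.2 / 14.13
Q = 16.7


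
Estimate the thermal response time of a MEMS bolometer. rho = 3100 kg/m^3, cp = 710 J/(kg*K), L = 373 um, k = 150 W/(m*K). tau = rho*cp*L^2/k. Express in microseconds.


Step 1: Convert L to m: L = 373e-6 m
Step 2: L^2 = (373e-6)^2 = 1.39129e-07 m^2
Step 3: tau = 3100 * 710 * 1.39129e-07 / 150 = 2.04148619e-03 s
Step 4: Convert to microseconds (multiply by 1e6).
tau = 2041.486 us


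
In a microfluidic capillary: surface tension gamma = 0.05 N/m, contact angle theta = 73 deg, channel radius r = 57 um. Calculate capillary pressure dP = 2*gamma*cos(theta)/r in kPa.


Step 1: cos(73 deg) = 0.2924
Step 2: Convert r to m: r = 57e-6 m
Step 3: dP = 2 * 0.05 * 0.2924 / 57e-6 = 513.0 Pa
Step 4: Convert Pa to kPa (divide by 1000).
dP = 0.51 kPa


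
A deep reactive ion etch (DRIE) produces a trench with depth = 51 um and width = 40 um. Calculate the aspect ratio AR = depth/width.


Step 1: AR = depth / width
Step 2: AR = 51 / 40
AR = 1.3


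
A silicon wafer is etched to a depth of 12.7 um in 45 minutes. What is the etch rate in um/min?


Step 1: Etch rate = depth / time
Step 2: rate = 12.7 / 45
rate = 0.282 um/min


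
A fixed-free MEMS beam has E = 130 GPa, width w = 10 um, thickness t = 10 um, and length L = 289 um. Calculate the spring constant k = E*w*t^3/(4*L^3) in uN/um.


Step 1: Convert E to consistent units (1 GPa = 1000 uN/um^2).
E = 130 GPa = 130000 uN/um^2
Step 2: Compute t^3 = 10^3 = 1000
Step 3: Compute L^3 = 289^3 = 24137569
Step 4: k = 130000 * 10 * 1000 / (4 * 24137569)
k = 13.4645 uN/um


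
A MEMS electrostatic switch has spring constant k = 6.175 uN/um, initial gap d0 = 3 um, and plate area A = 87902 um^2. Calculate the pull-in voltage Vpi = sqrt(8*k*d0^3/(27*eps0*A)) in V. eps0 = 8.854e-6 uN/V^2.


Step 1: Compute numerator: 8 * k * d0^3 = 8 * 6.175 * 3^3 = 1333.8
Step 2: Compute denominator: 27 * eps0 * A = 27 * 8.854e-6 * 87902 = 21.013676
Step 3: Vpi = sqrt(1333.8 / 21.013676)
Vpi = 7.97 V


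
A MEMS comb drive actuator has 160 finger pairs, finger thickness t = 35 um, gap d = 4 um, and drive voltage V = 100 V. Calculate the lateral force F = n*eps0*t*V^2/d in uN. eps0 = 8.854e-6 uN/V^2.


Step 1: Parameters: n=160, eps0=8.854e-6 uN/V^2, t=35 um, V=100 V, d=4 um
Step 2: V^2 = 10000
Step 3: F = 160 * 8.854e-6 * 35 * 10000 / 4
F = 123.956 uN


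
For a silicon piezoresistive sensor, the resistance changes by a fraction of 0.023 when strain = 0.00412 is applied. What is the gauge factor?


Step 1: Identify values.
dR/R = 0.023, strain = 0.00412
Step 2: GF = (dR/R) / strain = 0.023 / 0.00412
GF = 5.6


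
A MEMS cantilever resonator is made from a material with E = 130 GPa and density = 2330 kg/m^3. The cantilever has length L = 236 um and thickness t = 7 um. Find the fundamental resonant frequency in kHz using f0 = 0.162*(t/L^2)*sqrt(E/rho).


Step 1: Convert units to SI.
t_SI = 7e-6 m, L_SI = 236e-6 m
Step 2: Calculate sqrt(E/rho).
sqrt(130e9 / 2330) = 7469.54 m/s
Step 3: Compute f0.
f0 = 0.162 * 7e-6 / (236e-6)^2 * 7469.54 = 152083.8 Hz = 152.08 kHz


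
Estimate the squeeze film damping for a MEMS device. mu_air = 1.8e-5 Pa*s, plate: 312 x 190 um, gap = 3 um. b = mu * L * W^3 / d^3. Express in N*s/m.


Step 1: Convert to SI.
L = 312e-6 m, W = 190e-6 m, d = 3e-6 m
Step 2: W^3 = (190e-6)^3 = 6.86e-12 m^3
Step 3: d^3 = (3e-6)^3 = 2.70e-17 m^3
Step 4: b = 1.8e-5 * 312e-6 * 6.86e-12 / 2.70e-17
b = 1.43e-03 N*s/m


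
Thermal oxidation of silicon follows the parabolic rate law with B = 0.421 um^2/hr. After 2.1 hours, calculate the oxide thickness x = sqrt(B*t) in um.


Step 1: Compute B*t = 0.421 * 2.1 = 0.8841
Step 2: x = sqrt(0.8841)
x = 0.94 um


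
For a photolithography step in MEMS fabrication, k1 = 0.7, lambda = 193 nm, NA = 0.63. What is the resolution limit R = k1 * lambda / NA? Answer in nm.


Step 1: Identify values: k1 = 0.7, lambda = 193 nm, NA = 0.63
Step 2: R = k1 * lambda / NA
R = 0.7 * 193 / 0.63
R = 214.4 nm


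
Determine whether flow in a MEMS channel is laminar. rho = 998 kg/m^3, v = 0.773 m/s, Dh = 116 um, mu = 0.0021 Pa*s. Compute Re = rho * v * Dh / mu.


Step 1: Convert Dh to meters: Dh = 116e-6 m
Step 2: Re = rho * v * Dh / mu
Re = 998 * 0.773 * 116e-6 / 0.0021
Re = 42.614
Since Re = 42.614 is below ~2300, the flow is laminar.


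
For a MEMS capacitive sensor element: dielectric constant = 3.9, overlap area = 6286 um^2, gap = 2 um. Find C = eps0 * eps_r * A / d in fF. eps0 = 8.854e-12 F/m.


Step 1: Convert area to m^2: A = 6286e-12 m^2
Step 2: Convert gap to m: d = 2e-6 m
Step 3: C = eps0 * eps_r * A / d
C = 8.854e-12 * 3.9 * 6286e-12 / 2e-6
Step 4: Convert to fF (multiply by 1e15).
C = 108.53 fF


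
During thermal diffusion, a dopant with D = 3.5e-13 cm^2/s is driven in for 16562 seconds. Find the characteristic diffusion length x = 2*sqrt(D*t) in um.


Step 1: Compute D*t = 3.5e-13 * 16562 = 5.7967e-09 cm^2
Step 2: sqrt(D*t) = 7.61361e-05 cm
Step 3: x = 2 * 7.61361e-05 cm = 1.522722e-04 cm
Step 4: Convert to um (1 cm = 1e4 um): x = 1.523 um
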